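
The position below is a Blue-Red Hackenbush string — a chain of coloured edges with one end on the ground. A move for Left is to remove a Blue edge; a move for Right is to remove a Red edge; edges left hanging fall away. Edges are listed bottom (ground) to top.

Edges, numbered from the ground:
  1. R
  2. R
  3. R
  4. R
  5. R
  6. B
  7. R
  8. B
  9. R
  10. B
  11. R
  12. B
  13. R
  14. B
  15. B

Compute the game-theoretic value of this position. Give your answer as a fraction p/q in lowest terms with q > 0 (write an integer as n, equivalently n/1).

-4777/1024

Build g(s[:k]) for k = 1..15, string s = R R R R R B R B R B R B R B B.
step 1: add R to get R; options L={ none } R={ 0 } => -1
step 2: add R to get RR; options L={ none } R={ -1, 0 } => -2
step 3: add R to get RRR; options L={ none } R={ -2, -1, 0 } => -3
step 4: add R to get RRRR; options L={ none } R={ -3, -2, -1, 0 } => -4
step 5: add R to get RRRRR; options L={ none } R={ -4, -3, -2, -1, 0 } => -5
step 6: add B to get RRRRRB; options L={ -5 } R={ -4, -3, -2, -1, 0 } => -9/2
step 7: add R to get RRRRRBR; options L={ -5 } R={ -9/2, -4, -3, -2, -1, 0 } => -19/4
step 8: add B to get RRRRRBRB; options L={ -5, -19/4 } R={ -9/2, -4, -3, -2, -1, 0 } => -37/8
step 9: add R to get RRRRRBRBR; options L={ -5, -19/4 } R={ -37/8, -9/2, -4, -3, -2, -1, 0 } => -75/16
step 10: add B to get RRRRRBRBRB; options L={ -5, -19/4, -75/16 } R={ -37/8, -9/2, -4, -3, -2, -1, 0 } => -149/32
step 11: add R to get RRRRRBRBRBR; options L={ -5, -19/4, -75/16 } R={ -149/32, -37/8, -9/2, -4, -3, -2, -1, 0 } => -299/64
step 12: add B to get RRRRRBRBRBRB; options L={ -5, -19/4, -75/16, -299/64 } R={ -149/32, -37/8, -9/2, -4, -3, -2, -1, 0 } => -597/128
step 13: add R to get RRRRRBRBRBRBR; options L={ -5, -19/4, -75/16, -299/64 } R={ -597/128, -149/32, -37/8, -9/2, -4, -3, -2, -1, 0 } => -1195/256
step 14: add B to get RRRRRBRBRBRBRB; options L={ -5, -19/4, -75/16, -299/64, -1195/256 } R={ -597/128, -149/32, -37/8, -9/2, -4, -3, -2, -1, 0 } => -2389/512
step 15: add B to get RRRRRBRBRBRBRBB; options L={ -5, -19/4, -75/16, -299/64, -1195/256, -2389/512 } R={ -597/128, -149/32, -37/8, -9/2, -4, -3, -2, -1, 0 } => -4777/1024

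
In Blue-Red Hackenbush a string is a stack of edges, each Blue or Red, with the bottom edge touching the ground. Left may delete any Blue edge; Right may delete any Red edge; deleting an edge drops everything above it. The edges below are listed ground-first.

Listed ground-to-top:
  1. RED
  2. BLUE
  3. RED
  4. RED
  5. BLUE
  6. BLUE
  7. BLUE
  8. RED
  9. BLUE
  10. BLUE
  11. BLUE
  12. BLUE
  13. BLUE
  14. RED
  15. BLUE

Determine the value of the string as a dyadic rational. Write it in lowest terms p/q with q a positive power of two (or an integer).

Recurse on prefixes of the 15-edge string RED BLUE RED RED BLUE BLUE BLUE RED BLUE BLUE BLUE BLUE BLUE RED BLUE:
G(R) = { ∅ | 0 } = -1
G(RB) = { -1 | 0 } = -1/2
G(RBR) = { -1 | -1/2, 0 } = -3/4
G(RBRR) = { -1 | -3/4, -1/2, 0 } = -7/8
G(RBRRB) = { -1, -7/8 | -3/4, -1/2, 0 } = -13/16
G(RBRRBB) = { -1, -7/8, -13/16 | -3/4, -1/2, 0 } = -25/32
G(RBRRBBB) = { -1, -7/8, -13/16, -25/32 | -3/4, -1/2, 0 } = -49/64
G(RBRRBBBR) = { -1, -7/8, -13/16, -25/32 | -49/64, -3/4, -1/2, 0 } = -99/128
G(RBRRBBBRB) = { -1, -7/8, -13/16, -25/32, -99/128 | -49/64, -3/4, -1/2, 0 } = -197/256
G(RBRRBBBRBB) = { -1, -7/8, -13/16, -25/32, -99/128, -197/256 | -49/64, -3/4, -1/2, 0 } = -393/512
G(RBRRBBBRBBB) = { -1, -7/8, -13/16, -25/32, -99/128, -197/256, -393/512 | -49/64, -3/4, -1/2, 0 } = -785/1024
G(RBRRBBBRBBBB) = { -1, -7/8, -13/16, -25/32, -99/128, -197/256, -393/512, -785/1024 | -49/64, -3/4, -1/2, 0 } = -1569/2048
G(RBRRBBBRBBBBB) = { -1, -7/8, -13/16, -25/32, -99/128, -197/256, -393/512, -785/1024, -1569/2048 | -49/64, -3/4, -1/2, 0 } = -3137/4096
G(RBRRBBBRBBBBBR) = { -1, -7/8, -13/16, -25/32, -99/128, -197/256, -393/512, -785/1024, -1569/2048 | -3137/4096, -49/64, -3/4, -1/2, 0 } = -6275/8192
G(RBRRBBBRBBBBBRB) = { -1, -7/8, -13/16, -25/32, -99/128, -197/256, -393/512, -785/1024, -1569/2048, -6275/8192 | -3137/4096, -49/64, -3/4, -1/2, 0 } = -12549/16384

-12549/16384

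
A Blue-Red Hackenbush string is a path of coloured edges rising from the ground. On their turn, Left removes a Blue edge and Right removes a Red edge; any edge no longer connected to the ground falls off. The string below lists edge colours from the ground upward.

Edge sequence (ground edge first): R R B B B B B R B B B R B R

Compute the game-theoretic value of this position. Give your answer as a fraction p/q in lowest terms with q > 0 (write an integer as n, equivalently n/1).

-4235/4096

R: Left { — }, Right { 0 } so simplest -1
RR: Left { — }, Right { -1; 0 } so simplest -2
RRB: Left { -2 }, Right { -1; 0 } so simplest -3/2
RRBB: Left { -2; -3/2 }, Right { -1; 0 } so simplest -5/4
RRBBB: Left { -2; -3/2; -5/4 }, Right { -1; 0 } so simplest -9/8
RRBBBB: Left { -2; -3/2; -5/4; -9/8 }, Right { -1; 0 } so simplest -17/16
RRBBBBB: Left { -2; -3/2; -5/4; -9/8; -17/16 }, Right { -1; 0 } so simplest -33/32
RRBBBBBR: Left { -2; -3/2; -5/4; -9/8; -17/16 }, Right { -33/32; -1; 0 } so simplest -67/64
RRBBBBBRB: Left { -2; -3/2; -5/4; -9/8; -17/16; -67/64 }, Right { -33/32; -1; 0 } so simplest -133/128
RRBBBBBRBB: Left { -2; -3/2; -5/4; -9/8; -17/16; -67/64; -133/128 }, Right { -33/32; -1; 0 } so simplest -265/256
RRBBBBBRBBB: Left { -2; -3/2; -5/4; -9/8; -17/16; -67/64; -133/128; -265/256 }, Right { -33/32; -1; 0 } so simplest -529/512
RRBBBBBRBBBR: Left { -2; -3/2; -5/4; -9/8; -17/16; -67/64; -133/128; -265/256 }, Right { -529/512; -33/32; -1; 0 } so simplest -1059/1024
RRBBBBBRBBBRB: Left { -2; -3/2; -5/4; -9/8; -17/16; -67/64; -133/128; -265/256; -1059/1024 }, Right { -529/512; -33/32; -1; 0 } so simplest -2117/2048
RRBBBBBRBBBRBR: Left { -2; -3/2; -5/4; -9/8; -17/16; -67/64; -133/128; -265/256; -1059/1024 }, Right { -2117/2048; -529/512; -33/32; -1; 0 } so simplest -4235/4096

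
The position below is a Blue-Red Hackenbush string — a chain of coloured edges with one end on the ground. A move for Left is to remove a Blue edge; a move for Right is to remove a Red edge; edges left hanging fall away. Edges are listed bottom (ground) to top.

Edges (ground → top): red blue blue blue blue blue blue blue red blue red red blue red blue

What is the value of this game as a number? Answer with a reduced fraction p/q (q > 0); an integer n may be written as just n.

edge 1 of 15 (red): { — | 0 } — -1
edge 2 of 15 (blue): { -1 | 0 } — -1/2
edge 3 of 15 (blue): { -1, -1/2 | 0 } — -1/4
edge 4 of 15 (blue): { -1, -1/2, -1/4 | 0 } — -1/8
edge 5 of 15 (blue): { -1, -1/2, -1/4, -1/8 | 0 } — -1/16
edge 6 of 15 (blue): { -1, -1/2, -1/4, -1/8, -1/16 | 0 } — -1/32
edge 7 of 15 (blue): { -1, -1/2, -1/4, -1/8, -1/16, -1/32 | 0 } — -1/64
edge 8 of 15 (blue): { -1, -1/2, -1/4, -1/8, -1/16, -1/32, -1/64 | 0 } — -1/128
edge 9 of 15 (red): { -1, -1/2, -1/4, -1/8, -1/16, -1/32, -1/64 | -1/128, 0 } — -3/256
edge 10 of 15 (blue): { -1, -1/2, -1/4, -1/8, -1/16, -1/32, -1/64, -3/256 | -1/128, 0 } — -5/512
edge 11 of 15 (red): { -1, -1/2, -1/4, -1/8, -1/16, -1/32, -1/64, -3/256 | -5/512, -1/128, 0 } — -11/1024
edge 12 of 15 (red): { -1, -1/2, -1/4, -1/8, -1/16, -1/32, -1/64, -3/256 | -11/1024, -5/512, -1/128, 0 } — -23/2048
edge 13 of 15 (blue): { -1, -1/2, -1/4, -1/8, -1/16, -1/32, -1/64, -3/256, -23/2048 | -11/1024, -5/512, -1/128, 0 } — -45/4096
edge 14 of 15 (red): { -1, -1/2, -1/4, -1/8, -1/16, -1/32, -1/64, -3/256, -23/2048 | -45/4096, -11/1024, -5/512, -1/128, 0 } — -91/8192
edge 15 of 15 (blue): { -1, -1/2, -1/4, -1/8, -1/16, -1/32, -1/64, -3/256, -23/2048, -91/8192 | -45/4096, -11/1024, -5/512, -1/128, 0 } — -181/16384

-181/16384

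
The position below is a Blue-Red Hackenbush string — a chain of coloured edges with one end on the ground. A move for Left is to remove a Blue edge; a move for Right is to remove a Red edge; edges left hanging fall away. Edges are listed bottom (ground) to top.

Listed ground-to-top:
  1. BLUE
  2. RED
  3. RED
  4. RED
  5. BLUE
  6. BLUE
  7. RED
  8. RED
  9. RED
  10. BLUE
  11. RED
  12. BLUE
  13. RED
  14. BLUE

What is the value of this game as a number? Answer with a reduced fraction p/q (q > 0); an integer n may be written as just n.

Recurse on prefixes of the 14-edge string BLUE RED RED RED BLUE BLUE RED RED RED BLUE RED BLUE RED BLUE:
value_1 [B]  L=[0]  R=[·]  = 1
value_2 [BR]  L=[0]  R=[1]  = 1/2
value_3 [BRR]  L=[0]  R=[1/2,1]  = 1/4
value_4 [BRRR]  L=[0]  R=[1/4,1/2,1]  = 1/8
value_5 [BRRRB]  L=[0,1/8]  R=[1/4,1/2,1]  = 3/16
value_6 [BRRRBB]  L=[0,1/8,3/16]  R=[1/4,1/2,1]  = 7/32
value_7 [BRRRBBR]  L=[0,1/8,3/16]  R=[7/32,1/4,1/2,1]  = 13/64
value_8 [BRRRBBRR]  L=[0,1/8,3/16]  R=[13/64,7/32,1/4,1/2,1]  = 25/128
value_9 [BRRRBBRRR]  L=[0,1/8,3/16]  R=[25/128,13/64,7/32,1/4,1/2,1]  = 49/256
value_10 [BRRRBBRRRB]  L=[0,1/8,3/16,49/256]  R=[25/128,13/64,7/32,1/4,1/2,1]  = 99/512
value_11 [BRRRBBRRRBR]  L=[0,1/8,3/16,49/256]  R=[99/512,25/128,13/64,7/32,1/4,1/2,1]  = 197/1024
value_12 [BRRRBBRRRBRB]  L=[0,1/8,3/16,49/256,197/1024]  R=[99/512,25/128,13/64,7/32,1/4,1/2,1]  = 395/2048
value_13 [BRRRBBRRRBRBR]  L=[0,1/8,3/16,49/256,197/1024]  R=[395/2048,99/512,25/128,13/64,7/32,1/4,1/2,1]  = 789/4096
value_14 [BRRRBBRRRBRBRB]  L=[0,1/8,3/16,49/256,197/1024,789/4096]  R=[395/2048,99/512,25/128,13/64,7/32,1/4,1/2,1]  = 1579/8192

1579/8192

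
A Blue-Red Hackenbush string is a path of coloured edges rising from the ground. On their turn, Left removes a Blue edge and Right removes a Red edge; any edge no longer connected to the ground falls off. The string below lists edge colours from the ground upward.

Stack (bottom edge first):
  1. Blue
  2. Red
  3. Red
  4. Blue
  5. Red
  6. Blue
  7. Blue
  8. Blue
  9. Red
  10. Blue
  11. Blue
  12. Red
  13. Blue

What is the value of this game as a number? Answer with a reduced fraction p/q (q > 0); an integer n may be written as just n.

step 1: add Blue to get B; options L={ 0 } R={  } -> 1
step 2: add Red to get BR; options L={ 0 } R={ 1 } -> 1/2
step 3: add Red to get BRR; options L={ 0 } R={ 1/2 1 } -> 1/4
step 4: add Blue to get BRRB; options L={ 0 1/4 } R={ 1/2 1 } -> 3/8
step 5: add Red to get BRRBR; options L={ 0 1/4 } R={ 3/8 1/2 1 } -> 5/16
step 6: add Blue to get BRRBRB; options L={ 0 1/4 5/16 } R={ 3/8 1/2 1 } -> 11/32
step 7: add Blue to get BRRBRBB; options L={ 0 1/4 5/16 11/32 } R={ 3/8 1/2 1 } -> 23/64
step 8: add Blue to get BRRBRBBB; options L={ 0 1/4 5/16 11/32 23/64 } R={ 3/8 1/2 1 } -> 47/128
step 9: add Red to get BRRBRBBBR; options L={ 0 1/4 5/16 11/32 23/64 } R={ 47/128 3/8 1/2 1 } -> 93/256
step 10: add Blue to get BRRBRBBBRB; options L={ 0 1/4 5/16 11/32 23/64 93/256 } R={ 47/128 3/8 1/2 1 } -> 187/512
step 11: add Blue to get BRRBRBBBRBB; options L={ 0 1/4 5/16 11/32 23/64 93/256 187/512 } R={ 47/128 3/8 1/2 1 } -> 375/1024
step 12: add Red to get BRRBRBBBRBBR; options L={ 0 1/4 5/16 11/32 23/64 93/256 187/512 } R={ 375/1024 47/128 3/8 1/2 1 } -> 749/2048
step 13: add Blue to get BRRBRBBBRBBRB; options L={ 0 1/4 5/16 11/32 23/64 93/256 187/512 749/2048 } R={ 375/1024 47/128 3/8 1/2 1 } -> 1499/4096

1499/4096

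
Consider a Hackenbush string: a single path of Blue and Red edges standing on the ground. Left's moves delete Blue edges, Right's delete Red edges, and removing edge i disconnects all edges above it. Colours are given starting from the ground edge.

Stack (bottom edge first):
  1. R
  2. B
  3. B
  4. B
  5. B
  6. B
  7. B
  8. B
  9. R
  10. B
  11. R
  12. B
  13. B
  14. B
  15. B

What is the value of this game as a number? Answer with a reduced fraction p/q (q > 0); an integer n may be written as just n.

-161/16384

step 1: add R to get R; options L={ — } R={ 0 } -> -1
step 2: add B to get RB; options L={ -1 } R={ 0 } -> -1/2
step 3: add B to get RBB; options L={ -1, -1/2 } R={ 0 } -> -1/4
step 4: add B to get RBBB; options L={ -1, -1/2, -1/4 } R={ 0 } -> -1/8
step 5: add B to get RBBBB; options L={ -1, -1/2, -1/4, -1/8 } R={ 0 } -> -1/16
step 6: add B to get RBBBBB; options L={ -1, -1/2, -1/4, -1/8, -1/16 } R={ 0 } -> -1/32
step 7: add B to get RBBBBBB; options L={ -1, -1/2, -1/4, -1/8, -1/16, -1/32 } R={ 0 } -> -1/64
step 8: add B to get RBBBBBBB; options L={ -1, -1/2, -1/4, -1/8, -1/16, -1/32, -1/64 } R={ 0 } -> -1/128
step 9: add R to get RBBBBBBBR; options L={ -1, -1/2, -1/4, -1/8, -1/16, -1/32, -1/64 } R={ -1/128, 0 } -> -3/256
step 10: add B to get RBBBBBBBRB; options L={ -1, -1/2, -1/4, -1/8, -1/16, -1/32, -1/64, -3/256 } R={ -1/128, 0 } -> -5/512
step 11: add R to get RBBBBBBBRBR; options L={ -1, -1/2, -1/4, -1/8, -1/16, -1/32, -1/64, -3/256 } R={ -5/512, -1/128, 0 } -> -11/1024
step 12: add B to get RBBBBBBBRBRB; options L={ -1, -1/2, -1/4, -1/8, -1/16, -1/32, -1/64, -3/256, -11/1024 } R={ -5/512, -1/128, 0 } -> -21/2048
step 13: add B to get RBBBBBBBRBRBB; options L={ -1, -1/2, -1/4, -1/8, -1/16, -1/32, -1/64, -3/256, -11/1024, -21/2048 } R={ -5/512, -1/128, 0 } -> -41/4096
step 14: add B to get RBBBBBBBRBRBBB; options L={ -1, -1/2, -1/4, -1/8, -1/16, -1/32, -1/64, -3/256, -11/1024, -21/2048, -41/4096 } R={ -5/512, -1/128, 0 } -> -81/8192
step 15: add B to get RBBBBBBBRBRBBBB; options L={ -1, -1/2, -1/4, -1/8, -1/16, -1/32, -1/64, -3/256, -11/1024, -21/2048, -41/4096, -81/8192 } R={ -5/512, -1/128, 0 } -> -161/16384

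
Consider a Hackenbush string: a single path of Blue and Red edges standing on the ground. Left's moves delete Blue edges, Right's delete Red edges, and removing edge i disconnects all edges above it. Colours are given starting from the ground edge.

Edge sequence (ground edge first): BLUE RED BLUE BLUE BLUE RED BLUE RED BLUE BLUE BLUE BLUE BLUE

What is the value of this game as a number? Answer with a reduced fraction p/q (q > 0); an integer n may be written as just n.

Recurse on prefixes of the 13-edge string BLUE RED BLUE BLUE BLUE RED BLUE RED BLUE BLUE BLUE BLUE BLUE:
step 1: add BLUE to get B; options L={ 0 } R={  } ⇒ 1
step 2: add RED to get BR; options L={ 0 } R={ 1 } ⇒ 1/2
step 3: add BLUE to get BRB; options L={ 0 1/2 } R={ 1 } ⇒ 3/4
step 4: add BLUE to get BRBB; options L={ 0 1/2 3/4 } R={ 1 } ⇒ 7/8
step 5: add BLUE to get BRBBB; options L={ 0 1/2 3/4 7/8 } R={ 1 } ⇒ 15/16
step 6: add RED to get BRBBBR; options L={ 0 1/2 3/4 7/8 } R={ 15/16 1 } ⇒ 29/32
step 7: add BLUE to get BRBBBRB; options L={ 0 1/2 3/4 7/8 29/32 } R={ 15/16 1 } ⇒ 59/64
step 8: add RED to get BRBBBRBR; options L={ 0 1/2 3/4 7/8 29/32 } R={ 59/64 15/16 1 } ⇒ 117/128
step 9: add BLUE to get BRBBBRBRB; options L={ 0 1/2 3/4 7/8 29/32 117/128 } R={ 59/64 15/16 1 } ⇒ 235/256
step 10: add BLUE to get BRBBBRBRBB; options L={ 0 1/2 3/4 7/8 29/32 117/128 235/256 } R={ 59/64 15/16 1 } ⇒ 471/512
step 11: add BLUE to get BRBBBRBRBBB; options L={ 0 1/2 3/4 7/8 29/32 117/128 235/256 471/512 } R={ 59/64 15/16 1 } ⇒ 943/1024
step 12: add BLUE to get BRBBBRBRBBBB; options L={ 0 1/2 3/4 7/8 29/32 117/128 235/256 471/512 943/1024 } R={ 59/64 15/16 1 } ⇒ 1887/2048
step 13: add BLUE to get BRBBBRBRBBBBB; options L={ 0 1/2 3/4 7/8 29/32 117/128 235/256 471/512 943/1024 1887/2048 } R={ 59/64 15/16 1 } ⇒ 3775/4096

3775/4096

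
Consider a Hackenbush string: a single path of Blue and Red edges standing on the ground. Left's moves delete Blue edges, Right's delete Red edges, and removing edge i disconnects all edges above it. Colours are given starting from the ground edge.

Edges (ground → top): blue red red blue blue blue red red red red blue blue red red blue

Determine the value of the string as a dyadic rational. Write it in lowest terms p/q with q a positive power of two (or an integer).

7219/16384

step 1: add blue to get b; options L={ 0 } R={ (no moves) } ⇒ 1
step 2: add red to get br; options L={ 0 } R={ 1 } ⇒ 1/2
step 3: add red to get brr; options L={ 0 } R={ 1/2; 1 } ⇒ 1/4
step 4: add blue to get brrb; options L={ 0; 1/4 } R={ 1/2; 1 } ⇒ 3/8
step 5: add blue to get brrbb; options L={ 0; 1/4; 3/8 } R={ 1/2; 1 } ⇒ 7/16
step 6: add blue to get brrbbb; options L={ 0; 1/4; 3/8; 7/16 } R={ 1/2; 1 } ⇒ 15/32
step 7: add red to get brrbbbr; options L={ 0; 1/4; 3/8; 7/16 } R={ 15/32; 1/2; 1 } ⇒ 29/64
step 8: add red to get brrbbbrr; options L={ 0; 1/4; 3/8; 7/16 } R={ 29/64; 15/32; 1/2; 1 } ⇒ 57/128
step 9: add red to get brrbbbrrr; options L={ 0; 1/4; 3/8; 7/16 } R={ 57/128; 29/64; 15/32; 1/2; 1 } ⇒ 113/256
step 10: add red to get brrbbbrrrr; options L={ 0; 1/4; 3/8; 7/16 } R={ 113/256; 57/128; 29/64; 15/32; 1/2; 1 } ⇒ 225/512
step 11: add blue to get brrbbbrrrrb; options L={ 0; 1/4; 3/8; 7/16; 225/512 } R={ 113/256; 57/128; 29/64; 15/32; 1/2; 1 } ⇒ 451/1024
step 12: add blue to get brrbbbrrrrbb; options L={ 0; 1/4; 3/8; 7/16; 225/512; 451/1024 } R={ 113/256; 57/128; 29/64; 15/32; 1/2; 1 } ⇒ 903/2048
step 13: add red to get brrbbbrrrrbbr; options L={ 0; 1/4; 3/8; 7/16; 225/512; 451/1024 } R={ 903/2048; 113/256; 57/128; 29/64; 15/32; 1/2; 1 } ⇒ 1805/4096
step 14: add red to get brrbbbrrrrbbrr; options L={ 0; 1/4; 3/8; 7/16; 225/512; 451/1024 } R={ 1805/4096; 903/2048; 113/256; 57/128; 29/64; 15/32; 1/2; 1 } ⇒ 3609/8192
step 15: add blue to get brrbbbrrrrbbrrb; options L={ 0; 1/4; 3/8; 7/16; 225/512; 451/1024; 3609/8192 } R={ 1805/4096; 903/2048; 113/256; 57/128; 29/64; 15/32; 1/2; 1 } ⇒ 7219/16384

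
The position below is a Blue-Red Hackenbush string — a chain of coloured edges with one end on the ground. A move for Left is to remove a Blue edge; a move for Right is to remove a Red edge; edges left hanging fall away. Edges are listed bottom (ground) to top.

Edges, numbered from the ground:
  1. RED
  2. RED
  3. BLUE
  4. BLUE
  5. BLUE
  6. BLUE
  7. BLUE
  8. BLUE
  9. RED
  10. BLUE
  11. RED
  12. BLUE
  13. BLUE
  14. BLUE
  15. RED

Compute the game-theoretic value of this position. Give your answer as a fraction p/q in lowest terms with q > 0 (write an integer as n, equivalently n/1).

-8355/8192

step 1: add RED to get R; options L={ none } R={ 0 } = -1
step 2: add RED to get RR; options L={ none } R={ -1, 0 } = -2
step 3: add BLUE to get RRB; options L={ -2 } R={ -1, 0 } = -3/2
step 4: add BLUE to get RRBB; options L={ -2, -3/2 } R={ -1, 0 } = -5/4
step 5: add BLUE to get RRBBB; options L={ -2, -3/2, -5/4 } R={ -1, 0 } = -9/8
step 6: add BLUE to get RRBBBB; options L={ -2, -3/2, -5/4, -9/8 } R={ -1, 0 } = -17/16
step 7: add BLUE to get RRBBBBB; options L={ -2, -3/2, -5/4, -9/8, -17/16 } R={ -1, 0 } = -33/32
step 8: add BLUE to get RRBBBBBB; options L={ -2, -3/2, -5/4, -9/8, -17/16, -33/32 } R={ -1, 0 } = -65/64
step 9: add RED to get RRBBBBBBR; options L={ -2, -3/2, -5/4, -9/8, -17/16, -33/32 } R={ -65/64, -1, 0 } = -131/128
step 10: add BLUE to get RRBBBBBBRB; options L={ -2, -3/2, -5/4, -9/8, -17/16, -33/32, -131/128 } R={ -65/64, -1, 0 } = -261/256
step 11: add RED to get RRBBBBBBRBR; options L={ -2, -3/2, -5/4, -9/8, -17/16, -33/32, -131/128 } R={ -261/256, -65/64, -1, 0 } = -523/512
step 12: add BLUE to get RRBBBBBBRBRB; options L={ -2, -3/2, -5/4, -9/8, -17/16, -33/32, -131/128, -523/512 } R={ -261/256, -65/64, -1, 0 } = -1045/1024
step 13: add BLUE to get RRBBBBBBRBRBB; options L={ -2, -3/2, -5/4, -9/8, -17/16, -33/32, -131/128, -523/512, -1045/1024 } R={ -261/256, -65/64, -1, 0 } = -2089/2048
step 14: add BLUE to get RRBBBBBBRBRBBB; options L={ -2, -3/2, -5/4, -9/8, -17/16, -33/32, -131/128, -523/512, -1045/1024, -2089/2048 } R={ -261/256, -65/64, -1, 0 } = -4177/4096
step 15: add RED to get RRBBBBBBRBRBBBR; options L={ -2, -3/2, -5/4, -9/8, -17/16, -33/32, -131/128, -523/512, -1045/1024, -2089/2048 } R={ -4177/4096, -261/256, -65/64, -1, 0 } = -8355/8192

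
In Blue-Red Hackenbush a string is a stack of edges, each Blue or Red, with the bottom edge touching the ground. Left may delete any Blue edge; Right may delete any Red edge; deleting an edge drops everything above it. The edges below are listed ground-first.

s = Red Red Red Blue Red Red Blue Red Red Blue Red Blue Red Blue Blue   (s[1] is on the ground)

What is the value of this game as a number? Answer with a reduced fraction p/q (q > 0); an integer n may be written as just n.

R: Left { · }, Right { 0 } — simplest -1
RR: Left { · }, Right { -1, 0 } — simplest -2
RRR: Left { · }, Right { -2, -1, 0 } — simplest -3
RRRB: Left { -3 }, Right { -2, -1, 0 } — simplest -5/2
RRRBR: Left { -3 }, Right { -5/2, -2, -1, 0 } — simplest -11/4
RRRBRR: Left { -3 }, Right { -11/4, -5/2, -2, -1, 0 } — simplest -23/8
RRRBRRB: Left { -3, -23/8 }, Right { -11/4, -5/2, -2, -1, 0 } — simplest -45/16
RRRBRRBR: Left { -3, -23/8 }, Right { -45/16, -11/4, -5/2, -2, -1, 0 } — simplest -91/32
RRRBRRBRR: Left { -3, -23/8 }, Right { -91/32, -45/16, -11/4, -5/2, -2, -1, 0 } — simplest -183/64
RRRBRRBRRB: Left { -3, -23/8, -183/64 }, Right { -91/32, -45/16, -11/4, -5/2, -2, -1, 0 } — simplest -365/128
RRRBRRBRRBR: Left { -3, -23/8, -183/64 }, Right { -365/128, -91/32, -45/16, -11/4, -5/2, -2, -1, 0 } — simplest -731/256
RRRBRRBRRBRB: Left { -3, -23/8, -183/64, -731/256 }, Right { -365/128, -91/32, -45/16, -11/4, -5/2, -2, -1, 0 } — simplest -1461/512
RRRBRRBRRBRBR: Left { -3, -23/8, -183/64, -731/256 }, Right { -1461/512, -365/128, -91/32, -45/16, -11/4, -5/2, -2, -1, 0 } — simplest -2923/1024
RRRBRRBRRBRBRB: Left { -3, -23/8, -183/64, -731/256, -2923/1024 }, Right { -1461/512, -365/128, -91/32, -45/16, -11/4, -5/2, -2, -1, 0 } — simplest -5845/2048
RRRBRRBRRBRBRBB: Left { -3, -23/8, -183/64, -731/256, -2923/1024, -5845/2048 }, Right { -1461/512, -365/128, -91/32, -45/16, -11/4, -5/2, -2, -1, 0 } — simplest -11689/4096

-11689/4096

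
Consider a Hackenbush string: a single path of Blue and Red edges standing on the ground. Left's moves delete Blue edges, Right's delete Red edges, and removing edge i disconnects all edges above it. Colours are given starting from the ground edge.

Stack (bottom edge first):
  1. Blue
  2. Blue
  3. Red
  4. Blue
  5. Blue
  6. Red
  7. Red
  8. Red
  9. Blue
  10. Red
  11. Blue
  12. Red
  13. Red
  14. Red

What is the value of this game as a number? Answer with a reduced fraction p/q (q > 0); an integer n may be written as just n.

7249/4096

Build v(s[:k]) for k = 1..14, string s = Blue Blue Red Blue Blue Red Red Red Blue Red Blue Red Red Red.
v(B) = { 0 | · } -> 1
v(BB) = { 0 1 | · } -> 2
v(BBR) = { 0 1 | 2 } -> 3/2
v(BBRB) = { 0 1 3/2 | 2 } -> 7/4
v(BBRBB) = { 0 1 3/2 7/4 | 2 } -> 15/8
v(BBRBBR) = { 0 1 3/2 7/4 | 15/8 2 } -> 29/16
v(BBRBBRR) = { 0 1 3/2 7/4 | 29/16 15/8 2 } -> 57/32
v(BBRBBRRR) = { 0 1 3/2 7/4 | 57/32 29/16 15/8 2 } -> 113/64
v(BBRBBRRRB) = { 0 1 3/2 7/4 113/64 | 57/32 29/16 15/8 2 } -> 227/128
v(BBRBBRRRBR) = { 0 1 3/2 7/4 113/64 | 227/128 57/32 29/16 15/8 2 } -> 453/256
v(BBRBBRRRBRB) = { 0 1 3/2 7/4 113/64 453/256 | 227/128 57/32 29/16 15/8 2 } -> 907/512
v(BBRBBRRRBRBR) = { 0 1 3/2 7/4 113/64 453/256 | 907/512 227/128 57/32 29/16 15/8 2 } -> 1813/1024
v(BBRBBRRRBRBRR) = { 0 1 3/2 7/4 113/64 453/256 | 1813/1024 907/512 227/128 57/32 29/16 15/8 2 } -> 3625/2048
v(BBRBBRRRBRBRRR) = { 0 1 3/2 7/4 113/64 453/256 | 3625/2048 1813/1024 907/512 227/128 57/32 29/16 15/8 2 } -> 7249/4096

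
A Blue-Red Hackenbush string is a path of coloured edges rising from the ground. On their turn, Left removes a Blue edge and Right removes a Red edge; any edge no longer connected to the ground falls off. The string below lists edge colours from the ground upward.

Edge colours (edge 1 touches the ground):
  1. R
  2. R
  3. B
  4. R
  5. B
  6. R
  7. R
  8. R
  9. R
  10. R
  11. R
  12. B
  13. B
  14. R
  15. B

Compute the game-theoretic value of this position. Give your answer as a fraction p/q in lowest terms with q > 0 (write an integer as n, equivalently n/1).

-14309/8192

Build g(s[:k]) for k = 1..15, string s = R R B R B R R R R R R B B R B.
R: Left {  }, Right { 0 } = simplest -1
RR: Left {  }, Right { -1; 0 } = simplest -2
RRB: Left { -2 }, Right { -1; 0 } = simplest -3/2
RRBR: Left { -2 }, Right { -3/2; -1; 0 } = simplest -7/4
RRBRB: Left { -2; -7/4 }, Right { -3/2; -1; 0 } = simplest -13/8
RRBRBR: Left { -2; -7/4 }, Right { -13/8; -3/2; -1; 0 } = simplest -27/16
RRBRBRR: Left { -2; -7/4 }, Right { -27/16; -13/8; -3/2; -1; 0 } = simplest -55/32
RRBRBRRR: Left { -2; -7/4 }, Right { -55/32; -27/16; -13/8; -3/2; -1; 0 } = simplest -111/64
RRBRBRRRR: Left { -2; -7/4 }, Right { -111/64; -55/32; -27/16; -13/8; -3/2; -1; 0 } = simplest -223/128
RRBRBRRRRR: Left { -2; -7/4 }, Right { -223/128; -111/64; -55/32; -27/16; -13/8; -3/2; -1; 0 } = simplest -447/256
RRBRBRRRRRR: Left { -2; -7/4 }, Right { -447/256; -223/128; -111/64; -55/32; -27/16; -13/8; -3/2; -1; 0 } = simplest -895/512
RRBRBRRRRRRB: Left { -2; -7/4; -895/512 }, Right { -447/256; -223/128; -111/64; -55/32; -27/16; -13/8; -3/2; -1; 0 } = simplest -1789/1024
RRBRBRRRRRRBB: Left { -2; -7/4; -895/512; -1789/1024 }, Right { -447/256; -223/128; -111/64; -55/32; -27/16; -13/8; -3/2; -1; 0 } = simplest -3577/2048
RRBRBRRRRRRBBR: Left { -2; -7/4; -895/512; -1789/1024 }, Right { -3577/2048; -447/256; -223/128; -111/64; -55/32; -27/16; -13/8; -3/2; -1; 0 } = simplest -7155/4096
RRBRBRRRRRRBBRB: Left { -2; -7/4; -895/512; -1789/1024; -7155/4096 }, Right { -3577/2048; -447/256; -223/128; -111/64; -55/32; -27/16; -13/8; -3/2; -1; 0 } = simplest -14309/8192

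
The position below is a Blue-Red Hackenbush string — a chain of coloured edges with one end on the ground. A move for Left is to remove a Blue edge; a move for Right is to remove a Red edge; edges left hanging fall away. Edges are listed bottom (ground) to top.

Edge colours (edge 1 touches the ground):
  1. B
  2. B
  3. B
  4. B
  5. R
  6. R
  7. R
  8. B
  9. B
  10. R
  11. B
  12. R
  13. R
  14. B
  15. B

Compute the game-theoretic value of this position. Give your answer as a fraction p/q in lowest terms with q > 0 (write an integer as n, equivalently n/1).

6567/2048

B: Left { 0 }, Right { ∅ } so simplest 1
BB: Left { 0 1 }, Right { ∅ } so simplest 2
BBB: Left { 0 1 2 }, Right { ∅ } so simplest 3
BBBB: Left { 0 1 2 3 }, Right { ∅ } so simplest 4
BBBBR: Left { 0 1 2 3 }, Right { 4 } so simplest 7/2
BBBBRR: Left { 0 1 2 3 }, Right { 7/2 4 } so simplest 13/4
BBBBRRR: Left { 0 1 2 3 }, Right { 13/4 7/2 4 } so simplest 25/8
BBBBRRRB: Left { 0 1 2 3 25/8 }, Right { 13/4 7/2 4 } so simplest 51/16
BBBBRRRBB: Left { 0 1 2 3 25/8 51/16 }, Right { 13/4 7/2 4 } so simplest 103/32
BBBBRRRBBR: Left { 0 1 2 3 25/8 51/16 }, Right { 103/32 13/4 7/2 4 } so simplest 205/64
BBBBRRRBBRB: Left { 0 1 2 3 25/8 51/16 205/64 }, Right { 103/32 13/4 7/2 4 } so simplest 411/128
BBBBRRRBBRBR: Left { 0 1 2 3 25/8 51/16 205/64 }, Right { 411/128 103/32 13/4 7/2 4 } so simplest 821/256
BBBBRRRBBRBRR: Left { 0 1 2 3 25/8 51/16 205/64 }, Right { 821/256 411/128 103/32 13/4 7/2 4 } so simplest 1641/512
BBBBRRRBBRBRRB: Left { 0 1 2 3 25/8 51/16 205/64 1641/512 }, Right { 821/256 411/128 103/32 13/4 7/2 4 } so simplest 3283/1024
BBBBRRRBBRBRRBB: Left { 0 1 2 3 25/8 51/16 205/64 1641/512 3283/1024 }, Right { 821/256 411/128 103/32 13/4 7/2 4 } so simplest 6567/2048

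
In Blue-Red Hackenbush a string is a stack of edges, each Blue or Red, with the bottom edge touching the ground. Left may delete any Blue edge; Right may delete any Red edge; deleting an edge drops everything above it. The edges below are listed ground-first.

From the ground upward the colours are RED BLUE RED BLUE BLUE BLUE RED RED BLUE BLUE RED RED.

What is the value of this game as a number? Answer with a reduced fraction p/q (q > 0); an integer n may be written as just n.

-1127/2048

Build g(s[:k]) for k = 1..12, string s = RED BLUE RED BLUE BLUE BLUE RED RED BLUE BLUE RED RED.
edge 1 of 12 (RED): { — | 0 } => -1
edge 2 of 12 (BLUE): { -1 | 0 } => -1/2
edge 3 of 12 (RED): { -1 | -1/2,0 } => -3/4
edge 4 of 12 (BLUE): { -1,-3/4 | -1/2,0 } => -5/8
edge 5 of 12 (BLUE): { -1,-3/4,-5/8 | -1/2,0 } => -9/16
edge 6 of 12 (BLUE): { -1,-3/4,-5/8,-9/16 | -1/2,0 } => -17/32
edge 7 of 12 (RED): { -1,-3/4,-5/8,-9/16 | -17/32,-1/2,0 } => -35/64
edge 8 of 12 (RED): { -1,-3/4,-5/8,-9/16 | -35/64,-17/32,-1/2,0 } => -71/128
edge 9 of 12 (BLUE): { -1,-3/4,-5/8,-9/16,-71/128 | -35/64,-17/32,-1/2,0 } => -141/256
edge 10 of 12 (BLUE): { -1,-3/4,-5/8,-9/16,-71/128,-141/256 | -35/64,-17/32,-1/2,0 } => -281/512
edge 11 of 12 (RED): { -1,-3/4,-5/8,-9/16,-71/128,-141/256 | -281/512,-35/64,-17/32,-1/2,0 } => -563/1024
edge 12 of 12 (RED): { -1,-3/4,-5/8,-9/16,-71/128,-141/256 | -563/1024,-281/512,-35/64,-17/32,-1/2,0 } => -1127/2048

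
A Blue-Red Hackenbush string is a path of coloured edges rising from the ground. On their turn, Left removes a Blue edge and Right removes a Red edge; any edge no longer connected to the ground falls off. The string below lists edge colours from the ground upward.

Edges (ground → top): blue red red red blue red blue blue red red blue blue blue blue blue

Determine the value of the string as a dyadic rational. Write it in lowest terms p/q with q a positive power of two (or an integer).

Recurse on prefixes of the 15-edge string blue red red red blue red blue blue red red blue blue blue blue blue:
b: Left { 0 }, Right { none } gives simplest 1
br: Left { 0 }, Right { 1 } gives simplest 1/2
brr: Left { 0 }, Right { 1/2; 1 } gives simplest 1/4
brrr: Left { 0 }, Right { 1/4; 1/2; 1 } gives simplest 1/8
brrrb: Left { 0; 1/8 }, Right { 1/4; 1/2; 1 } gives simplest 3/16
brrrbr: Left { 0; 1/8 }, Right { 3/16; 1/4; 1/2; 1 } gives simplest 5/32
brrrbrb: Left { 0; 1/8; 5/32 }, Right { 3/16; 1/4; 1/2; 1 } gives simplest 11/64
brrrbrbb: Left { 0; 1/8; 5/32; 11/64 }, Right { 3/16; 1/4; 1/2; 1 } gives simplest 23/128
brrrbrbbr: Left { 0; 1/8; 5/32; 11/64 }, Right { 23/128; 3/16; 1/4; 1/2; 1 } gives simplest 45/256
brrrbrbbrr: Left { 0; 1/8; 5/32; 11/64 }, Right { 45/256; 23/128; 3/16; 1/4; 1/2; 1 } gives simplest 89/512
brrrbrbbrrb: Left { 0; 1/8; 5/32; 11/64; 89/512 }, Right { 45/256; 23/128; 3/16; 1/4; 1/2; 1 } gives simplest 179/1024
brrrbrbbrrbb: Left { 0; 1/8; 5/32; 11/64; 89/512; 179/1024 }, Right { 45/256; 23/128; 3/16; 1/4; 1/2; 1 } gives simplest 359/2048
brrrbrbbrrbbb: Left { 0; 1/8; 5/32; 11/64; 89/512; 179/1024; 359/2048 }, Right { 45/256; 23/128; 3/16; 1/4; 1/2; 1 } gives simplest 719/4096
brrrbrbbrrbbbb: Left { 0; 1/8; 5/32; 11/64; 89/512; 179/1024; 359/2048; 719/4096 }, Right { 45/256; 23/128; 3/16; 1/4; 1/2; 1 } gives simplest 1439/8192
brrrbrbbrrbbbbb: Left { 0; 1/8; 5/32; 11/64; 89/512; 179/1024; 359/2048; 719/4096; 1439/8192 }, Right { 45/256; 23/128; 3/16; 1/4; 1/2; 1 } gives simplest 2879/16384

2879/16384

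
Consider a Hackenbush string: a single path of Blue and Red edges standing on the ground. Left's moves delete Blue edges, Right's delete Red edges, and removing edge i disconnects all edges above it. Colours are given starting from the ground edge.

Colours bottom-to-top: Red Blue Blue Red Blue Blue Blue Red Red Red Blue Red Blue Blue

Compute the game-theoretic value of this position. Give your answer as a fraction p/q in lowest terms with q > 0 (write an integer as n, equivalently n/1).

Recurse on prefixes of the 14-edge string Red Blue Blue Red Blue Blue Blue Red Red Red Blue Red Blue Blue:
edge 1 of 14 (Red): {  | 0 } so -1
edge 2 of 14 (Blue): { -1 | 0 } so -1/2
edge 3 of 14 (Blue): { -1,-1/2 | 0 } so -1/4
edge 4 of 14 (Red): { -1,-1/2 | -1/4,0 } so -3/8
edge 5 of 14 (Blue): { -1,-1/2,-3/8 | -1/4,0 } so -5/16
edge 6 of 14 (Blue): { -1,-1/2,-3/8,-5/16 | -1/4,0 } so -9/32
edge 7 of 14 (Blue): { -1,-1/2,-3/8,-5/16,-9/32 | -1/4,0 } so -17/64
edge 8 of 14 (Red): { -1,-1/2,-3/8,-5/16,-9/32 | -17/64,-1/4,0 } so -35/128
edge 9 of 14 (Red): { -1,-1/2,-3/8,-5/16,-9/32 | -35/128,-17/64,-1/4,0 } so -71/256
edge 10 of 14 (Red): { -1,-1/2,-3/8,-5/16,-9/32 | -71/256,-35/128,-17/64,-1/4,0 } so -143/512
edge 11 of 14 (Blue): { -1,-1/2,-3/8,-5/16,-9/32,-143/512 | -71/256,-35/128,-17/64,-1/4,0 } so -285/1024
edge 12 of 14 (Red): { -1,-1/2,-3/8,-5/16,-9/32,-143/512 | -285/1024,-71/256,-35/128,-17/64,-1/4,0 } so -571/2048
edge 13 of 14 (Blue): { -1,-1/2,-3/8,-5/16,-9/32,-143/512,-571/2048 | -285/1024,-71/256,-35/128,-17/64,-1/4,0 } so -1141/4096
edge 14 of 14 (Blue): { -1,-1/2,-3/8,-5/16,-9/32,-143/512,-571/2048,-1141/4096 | -285/1024,-71/256,-35/128,-17/64,-1/4,0 } so -2281/8192

-2281/8192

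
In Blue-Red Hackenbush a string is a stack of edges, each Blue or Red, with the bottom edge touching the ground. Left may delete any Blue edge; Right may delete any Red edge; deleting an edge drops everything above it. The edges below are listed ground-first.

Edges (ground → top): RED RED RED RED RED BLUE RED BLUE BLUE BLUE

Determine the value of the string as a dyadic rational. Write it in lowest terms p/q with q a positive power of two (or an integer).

Recurse on prefixes of the 10-edge string RED RED RED RED RED BLUE RED BLUE BLUE BLUE:
g_1 [R]  L=[(no moves)]  R=[0]  => -1
g_2 [RR]  L=[(no moves)]  R=[-1 0]  => -2
g_3 [RRR]  L=[(no moves)]  R=[-2 -1 0]  => -3
g_4 [RRRR]  L=[(no moves)]  R=[-3 -2 -1 0]  => -4
g_5 [RRRRR]  L=[(no moves)]  R=[-4 -3 -2 -1 0]  => -5
g_6 [RRRRRB]  L=[-5]  R=[-4 -3 -2 -1 0]  => -9/2
g_7 [RRRRRBR]  L=[-5]  R=[-9/2 -4 -3 -2 -1 0]  => -19/4
g_8 [RRRRRBRB]  L=[-5 -19/4]  R=[-9/2 -4 -3 -2 -1 0]  => -37/8
g_9 [RRRRRBRBB]  L=[-5 -19/4 -37/8]  R=[-9/2 -4 -3 -2 -1 0]  => -73/16
g_10 [RRRRRBRBBB]  L=[-5 -19/4 -37/8 -73/16]  R=[-9/2 -4 -3 -2 -1 0]  => -145/32

-145/32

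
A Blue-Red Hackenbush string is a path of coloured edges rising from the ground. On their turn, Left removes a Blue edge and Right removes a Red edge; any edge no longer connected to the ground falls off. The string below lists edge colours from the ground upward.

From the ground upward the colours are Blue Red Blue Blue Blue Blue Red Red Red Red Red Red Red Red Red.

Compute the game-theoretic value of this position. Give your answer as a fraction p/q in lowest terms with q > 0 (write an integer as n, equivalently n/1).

15361/16384

Build value(s[:k]) for k = 1..15, string s = Blue Red Blue Blue Blue Blue Red Red Red Red Red Red Red Red Red.
edge 1 of 15 (Blue): { 0 | none } → 1
edge 2 of 15 (Red): { 0 | 1 } → 1/2
edge 3 of 15 (Blue): { 0, 1/2 | 1 } → 3/4
edge 4 of 15 (Blue): { 0, 1/2, 3/4 | 1 } → 7/8
edge 5 of 15 (Blue): { 0, 1/2, 3/4, 7/8 | 1 } → 15/16
edge 6 of 15 (Blue): { 0, 1/2, 3/4, 7/8, 15/16 | 1 } → 31/32
edge 7 of 15 (Red): { 0, 1/2, 3/4, 7/8, 15/16 | 31/32, 1 } → 61/64
edge 8 of 15 (Red): { 0, 1/2, 3/4, 7/8, 15/16 | 61/64, 31/32, 1 } → 121/128
edge 9 of 15 (Red): { 0, 1/2, 3/4, 7/8, 15/16 | 121/128, 61/64, 31/32, 1 } → 241/256
edge 10 of 15 (Red): { 0, 1/2, 3/4, 7/8, 15/16 | 241/256, 121/128, 61/64, 31/32, 1 } → 481/512
edge 11 of 15 (Red): { 0, 1/2, 3/4, 7/8, 15/16 | 481/512, 241/256, 121/128, 61/64, 31/32, 1 } → 961/1024
edge 12 of 15 (Red): { 0, 1/2, 3/4, 7/8, 15/16 | 961/1024, 481/512, 241/256, 121/128, 61/64, 31/32, 1 } → 1921/2048
edge 13 of 15 (Red): { 0, 1/2, 3/4, 7/8, 15/16 | 1921/2048, 961/1024, 481/512, 241/256, 121/128, 61/64, 31/32, 1 } → 3841/4096
edge 14 of 15 (Red): { 0, 1/2, 3/4, 7/8, 15/16 | 3841/4096, 1921/2048, 961/1024, 481/512, 241/256, 121/128, 61/64, 31/32, 1 } → 7681/8192
edge 15 of 15 (Red): { 0, 1/2, 3/4, 7/8, 15/16 | 7681/8192, 3841/4096, 1921/2048, 961/1024, 481/512, 241/256, 121/128, 61/64, 31/32, 1 } → 15361/16384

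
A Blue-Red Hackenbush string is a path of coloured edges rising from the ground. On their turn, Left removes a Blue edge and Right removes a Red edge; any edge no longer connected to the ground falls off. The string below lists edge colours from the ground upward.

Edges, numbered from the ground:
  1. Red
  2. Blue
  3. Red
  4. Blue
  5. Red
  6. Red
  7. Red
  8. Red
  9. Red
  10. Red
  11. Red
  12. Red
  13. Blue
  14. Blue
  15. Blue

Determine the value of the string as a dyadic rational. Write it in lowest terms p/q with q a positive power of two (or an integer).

-12273/16384

R: Left { · }, Right { 0 } so simplest -1
RB: Left { -1 }, Right { 0 } so simplest -1/2
RBR: Left { -1 }, Right { -1/2; 0 } so simplest -3/4
RBRB: Left { -1; -3/4 }, Right { -1/2; 0 } so simplest -5/8
RBRBR: Left { -1; -3/4 }, Right { -5/8; -1/2; 0 } so simplest -11/16
RBRBRR: Left { -1; -3/4 }, Right { -11/16; -5/8; -1/2; 0 } so simplest -23/32
RBRBRRR: Left { -1; -3/4 }, Right { -23/32; -11/16; -5/8; -1/2; 0 } so simplest -47/64
RBRBRRRR: Left { -1; -3/4 }, Right { -47/64; -23/32; -11/16; -5/8; -1/2; 0 } so simplest -95/128
RBRBRRRRR: Left { -1; -3/4 }, Right { -95/128; -47/64; -23/32; -11/16; -5/8; -1/2; 0 } so simplest -191/256
RBRBRRRRRR: Left { -1; -3/4 }, Right { -191/256; -95/128; -47/64; -23/32; -11/16; -5/8; -1/2; 0 } so simplest -383/512
RBRBRRRRRRR: Left { -1; -3/4 }, Right { -383/512; -191/256; -95/128; -47/64; -23/32; -11/16; -5/8; -1/2; 0 } so simplest -767/1024
RBRBRRRRRRRR: Left { -1; -3/4 }, Right { -767/1024; -383/512; -191/256; -95/128; -47/64; -23/32; -11/16; -5/8; -1/2; 0 } so simplest -1535/2048
RBRBRRRRRRRRB: Left { -1; -3/4; -1535/2048 }, Right { -767/1024; -383/512; -191/256; -95/128; -47/64; -23/32; -11/16; -5/8; -1/2; 0 } so simplest -3069/4096
RBRBRRRRRRRRBB: Left { -1; -3/4; -1535/2048; -3069/4096 }, Right { -767/1024; -383/512; -191/256; -95/128; -47/64; -23/32; -11/16; -5/8; -1/2; 0 } so simplest -6137/8192
RBRBRRRRRRRRBBB: Left { -1; -3/4; -1535/2048; -3069/4096; -6137/8192 }, Right { -767/1024; -383/512; -191/256; -95/128; -47/64; -23/32; -11/16; -5/8; -1/2; 0 } so simplest -12273/16384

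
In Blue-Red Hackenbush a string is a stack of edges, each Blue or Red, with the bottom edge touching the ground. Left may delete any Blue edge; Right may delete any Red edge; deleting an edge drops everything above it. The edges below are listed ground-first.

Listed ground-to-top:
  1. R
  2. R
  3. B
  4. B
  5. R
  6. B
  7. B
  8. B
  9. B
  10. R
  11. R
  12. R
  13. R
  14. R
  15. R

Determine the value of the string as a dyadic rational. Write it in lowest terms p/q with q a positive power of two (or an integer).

Prefix values for R R B B R B B B B R R R R R R via {L|R} + simplicity:
step 1: add R to get R; options L={ (no moves) } R={ 0 } → -1
step 2: add R to get RR; options L={ (no moves) } R={ -1; 0 } → -2
step 3: add B to get RRB; options L={ -2 } R={ -1; 0 } → -3/2
step 4: add B to get RRBB; options L={ -2; -3/2 } R={ -1; 0 } → -5/4
step 5: add R to get RRBBR; options L={ -2; -3/2 } R={ -5/4; -1; 0 } → -11/8
step 6: add B to get RRBBRB; options L={ -2; -3/2; -11/8 } R={ -5/4; -1; 0 } → -21/16
step 7: add B to get RRBBRBB; options L={ -2; -3/2; -11/8; -21/16 } R={ -5/4; -1; 0 } → -41/32
step 8: add B to get RRBBRBBB; options L={ -2; -3/2; -11/8; -21/16; -41/32 } R={ -5/4; -1; 0 } → -81/64
step 9: add B to get RRBBRBBBB; options L={ -2; -3/2; -11/8; -21/16; -41/32; -81/64 } R={ -5/4; -1; 0 } → -161/128
step 10: add R to get RRBBRBBBBR; options L={ -2; -3/2; -11/8; -21/16; -41/32; -81/64 } R={ -161/128; -5/4; -1; 0 } → -323/256
step 11: add R to get RRBBRBBBBRR; options L={ -2; -3/2; -11/8; -21/16; -41/32; -81/64 } R={ -323/256; -161/128; -5/4; -1; 0 } → -647/512
step 12: add R to get RRBBRBBBBRRR; options L={ -2; -3/2; -11/8; -21/16; -41/32; -81/64 } R={ -647/512; -323/256; -161/128; -5/4; -1; 0 } → -1295/1024
step 13: add R to get RRBBRBBBBRRRR; options L={ -2; -3/2; -11/8; -21/16; -41/32; -81/64 } R={ -1295/1024; -647/512; -323/256; -161/128; -5/4; -1; 0 } → -2591/2048
step 14: add R to get RRBBRBBBBRRRRR; options L={ -2; -3/2; -11/8; -21/16; -41/32; -81/64 } R={ -2591/2048; -1295/1024; -647/512; -323/256; -161/128; -5/4; -1; 0 } → -5183/4096
step 15: add R to get RRBBRBBBBRRRRRR; options L={ -2; -3/2; -11/8; -21/16; -41/32; -81/64 } R={ -5183/4096; -2591/2048; -1295/1024; -647/512; -323/256; -161/128; -5/4; -1; 0 } → -10367/8192

-10367/8192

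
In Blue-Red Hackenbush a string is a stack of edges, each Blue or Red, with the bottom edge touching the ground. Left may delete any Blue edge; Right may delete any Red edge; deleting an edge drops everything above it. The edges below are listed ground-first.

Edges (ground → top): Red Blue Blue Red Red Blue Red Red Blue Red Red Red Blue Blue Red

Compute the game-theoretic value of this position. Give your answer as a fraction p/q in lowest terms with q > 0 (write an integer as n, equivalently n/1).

step 1: add Red to get R; options L={ ∅ } R={ 0 } — -1
step 2: add Blue to get RB; options L={ -1 } R={ 0 } — -1/2
step 3: add Blue to get RBB; options L={ -1; -1/2 } R={ 0 } — -1/4
step 4: add Red to get RBBR; options L={ -1; -1/2 } R={ -1/4; 0 } — -3/8
step 5: add Red to get RBBRR; options L={ -1; -1/2 } R={ -3/8; -1/4; 0 } — -7/16
step 6: add Blue to get RBBRRB; options L={ -1; -1/2; -7/16 } R={ -3/8; -1/4; 0 } — -13/32
step 7: add Red to get RBBRRBR; options L={ -1; -1/2; -7/16 } R={ -13/32; -3/8; -1/4; 0 } — -27/64
step 8: add Red to get RBBRRBRR; options L={ -1; -1/2; -7/16 } R={ -27/64; -13/32; -3/8; -1/4; 0 } — -55/128
step 9: add Blue to get RBBRRBRRB; options L={ -1; -1/2; -7/16; -55/128 } R={ -27/64; -13/32; -3/8; -1/4; 0 } — -109/256
step 10: add Red to get RBBRRBRRBR; options L={ -1; -1/2; -7/16; -55/128 } R={ -109/256; -27/64; -13/32; -3/8; -1/4; 0 } — -219/512
step 11: add Red to get RBBRRBRRBRR; options L={ -1; -1/2; -7/16; -55/128 } R={ -219/512; -109/256; -27/64; -13/32; -3/8; -1/4; 0 } — -439/1024
step 12: add Red to get RBBRRBRRBRRR; options L={ -1; -1/2; -7/16; -55/128 } R={ -439/1024; -219/512; -109/256; -27/64; -13/32; -3/8; -1/4; 0 } — -879/2048
step 13: add Blue to get RBBRRBRRBRRRB; options L={ -1; -1/2; -7/16; -55/128; -879/2048 } R={ -439/1024; -219/512; -109/256; -27/64; -13/32; -3/8; -1/4; 0 } — -1757/4096
step 14: add Blue to get RBBRRBRRBRRRBB; options L={ -1; -1/2; -7/16; -55/128; -879/2048; -1757/4096 } R={ -439/1024; -219/512; -109/256; -27/64; -13/32; -3/8; -1/4; 0 } — -3513/8192
step 15: add Red to get RBBRRBRRBRRRBBR; options L={ -1; -1/2; -7/16; -55/128; -879/2048; -1757/4096 } R={ -3513/8192; -439/1024; -219/512; -109/256; -27/64; -13/32; -3/8; -1/4; 0 } — -7027/16384

-7027/16384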